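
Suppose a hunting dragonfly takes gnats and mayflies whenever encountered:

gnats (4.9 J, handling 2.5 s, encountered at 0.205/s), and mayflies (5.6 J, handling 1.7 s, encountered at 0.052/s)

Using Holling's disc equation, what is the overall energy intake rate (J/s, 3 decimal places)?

R = (0.205×4.9 + 0.052×5.6) / (1 + 0.205×2.5 + 0.052×1.7) = 1.296/1.601 = 0.8094 J/s.

0.809 J/s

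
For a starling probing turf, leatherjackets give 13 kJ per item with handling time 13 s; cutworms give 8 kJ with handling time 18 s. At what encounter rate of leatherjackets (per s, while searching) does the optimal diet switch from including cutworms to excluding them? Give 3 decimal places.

0.062 per s

Drop cutworms once their profitability E₂/h₂ falls below the rate achievable on leatherjackets alone: E₂/h₂ = λE₁/(1 + λh₁).
Solve for λ: λE₁h₂ = E₂(1 + λh₁) → λ(E₁h₂ − E₂h₁) = E₂ → λ = E₂/(E₁h₂ − E₂h₁).
λ = 8/(13×18 − 8×13) = 8/130 = 0.06154 per s.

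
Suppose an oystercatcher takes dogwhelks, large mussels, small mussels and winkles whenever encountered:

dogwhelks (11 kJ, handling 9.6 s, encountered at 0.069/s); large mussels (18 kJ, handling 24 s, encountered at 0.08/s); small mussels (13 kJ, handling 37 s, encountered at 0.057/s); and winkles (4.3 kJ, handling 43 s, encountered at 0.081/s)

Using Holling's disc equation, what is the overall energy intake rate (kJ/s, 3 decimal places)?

0.358 kJ/s

R = (0.069×11 + 0.08×18 + 0.057×13 + 0.081×4.3) / (1 + 0.069×9.6 + 0.08×24 + 0.057×37 + 0.081×43) = 3.288/9.174 = 0.3584 kJ/s.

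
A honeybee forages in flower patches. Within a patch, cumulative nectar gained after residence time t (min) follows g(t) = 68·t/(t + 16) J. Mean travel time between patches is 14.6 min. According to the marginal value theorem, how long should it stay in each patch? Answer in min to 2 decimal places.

Maximise g(t)/(T+t): set derivative to zero → g'(t)(T+t) = g(t).
g'(t) = 68·16/(t + 16)². Setting 68·16/(t+16)² = 68t/[(t+16)(14.6+t)] gives 16(14.6+t) = t(t+16), so t² = 16×14.6 = 233.6.
t* = √233.6 = 15.28 min.

15.28 min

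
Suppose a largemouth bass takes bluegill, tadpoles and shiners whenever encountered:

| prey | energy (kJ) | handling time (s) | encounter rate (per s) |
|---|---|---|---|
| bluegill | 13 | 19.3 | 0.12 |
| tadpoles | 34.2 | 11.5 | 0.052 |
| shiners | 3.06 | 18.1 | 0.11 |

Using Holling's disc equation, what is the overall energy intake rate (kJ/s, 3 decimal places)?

R = (0.12×13 + 0.052×34.2 + 0.11×3.06) / (1 + 0.12×19.3 + 0.052×11.5 + 0.11×18.1) = 3.675/5.905 = 0.6224 kJ/s.

0.622 kJ/s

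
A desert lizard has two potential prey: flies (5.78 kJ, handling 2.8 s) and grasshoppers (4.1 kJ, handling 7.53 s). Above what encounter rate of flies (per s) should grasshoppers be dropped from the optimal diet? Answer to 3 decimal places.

0.128 per s

The zero-one rule: include grasshoppers iff E₂/h₂ > λE₁/(1+λh₁). Equality gives the switch point.
λE₁h₂ = E₂ + λE₂h₁ ⇒ λ = E₂/(E₁h₂ − E₂h₁) = 4.1/(43.52 − 11.48) = 0.128 per s.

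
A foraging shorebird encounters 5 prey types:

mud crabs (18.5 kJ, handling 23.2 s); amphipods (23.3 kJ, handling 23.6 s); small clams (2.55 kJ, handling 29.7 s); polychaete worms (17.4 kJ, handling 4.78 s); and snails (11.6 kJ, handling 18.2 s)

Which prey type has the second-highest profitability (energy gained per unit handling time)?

In descending order of E/h:
polychaete worms: 17.4/4.78 = 3.64 kJ/s
amphipods: 23.3/23.6 = 0.987 kJ/s
mud crabs: 18.5/23.2 = 0.797 kJ/s
snails: 11.6/18.2 = 0.637 kJ/s
small clams: 2.55/29.7 = 0.0859 kJ/s

amphipods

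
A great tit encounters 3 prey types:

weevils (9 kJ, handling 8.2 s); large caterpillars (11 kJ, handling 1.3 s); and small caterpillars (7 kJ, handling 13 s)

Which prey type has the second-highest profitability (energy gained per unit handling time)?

weevils

Profitability E/h (kJ/s): weevils = 9/8.2 = 1.1, large caterpillars = 11/1.3 = 8.46, small caterpillars = 7/13 = 0.538.
Ranked: large caterpillars > weevils > small caterpillars.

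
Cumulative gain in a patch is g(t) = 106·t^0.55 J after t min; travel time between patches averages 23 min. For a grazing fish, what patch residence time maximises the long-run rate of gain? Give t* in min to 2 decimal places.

28.11 min

By the marginal value theorem, leave when the instantaneous gain rate g'(t) equals the habitat-wide average g(t)/(T + t).
g'(t) = 0.55·106·t^-0.45. Setting 0.55·106·t^-0.45 = 106·t^0.55/(23+t) gives 0.55(23+t) = t, so 0.45·t = 0.55×23.
t* = 0.55×23/0.45 = 28.11 min.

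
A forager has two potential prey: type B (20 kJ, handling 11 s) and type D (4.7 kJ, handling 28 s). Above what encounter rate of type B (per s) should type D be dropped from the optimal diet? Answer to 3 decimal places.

Drop type D once their profitability E₂/h₂ falls below the rate achievable on type B alone: E₂/h₂ = λE₁/(1 + λh₁).
Solve for λ: λE₁h₂ = E₂(1 + λh₁) → λ(E₁h₂ − E₂h₁) = E₂ → λ = E₂/(E₁h₂ − E₂h₁).
λ = 4.7/(20×28 − 4.7×11) = 4.7/508.3 = 0.009247 per s.

0.009 per s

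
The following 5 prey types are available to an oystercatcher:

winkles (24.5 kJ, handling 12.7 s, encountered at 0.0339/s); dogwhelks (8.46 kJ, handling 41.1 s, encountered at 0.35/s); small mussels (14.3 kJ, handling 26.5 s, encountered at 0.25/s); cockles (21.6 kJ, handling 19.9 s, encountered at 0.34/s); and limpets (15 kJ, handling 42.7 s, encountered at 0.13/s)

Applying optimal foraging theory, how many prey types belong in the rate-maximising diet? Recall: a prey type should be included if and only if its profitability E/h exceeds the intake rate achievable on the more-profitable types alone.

Profitabilities (E/h, kJ/s): winkles 1.93, cockles 1.09, small mussels 0.54, limpets 0.351, dogwhelks 0.206. Add prey in this order while the next type's profitability exceeds the intake rate on those already taken.
Rate on top 1: 0.5806. cockles: 1.09 > 0.5806 → include.
Rate on top 2: 0.9973. small mussels: 0.54 < 0.9973 → exclude; stop.
Optimal diet: winkles, cockles — 2 of 5 types.

2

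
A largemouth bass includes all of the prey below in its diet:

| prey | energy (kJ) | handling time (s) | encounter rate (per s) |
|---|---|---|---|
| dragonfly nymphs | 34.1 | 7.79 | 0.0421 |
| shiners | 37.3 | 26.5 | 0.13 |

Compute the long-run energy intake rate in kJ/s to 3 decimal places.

R = (0.0421×34.1 + 0.13×37.3) / (1 + 0.0421×7.79 + 0.13×26.5) = 6.285/4.773 = 1.317 kJ/s.

1.317 kJ/s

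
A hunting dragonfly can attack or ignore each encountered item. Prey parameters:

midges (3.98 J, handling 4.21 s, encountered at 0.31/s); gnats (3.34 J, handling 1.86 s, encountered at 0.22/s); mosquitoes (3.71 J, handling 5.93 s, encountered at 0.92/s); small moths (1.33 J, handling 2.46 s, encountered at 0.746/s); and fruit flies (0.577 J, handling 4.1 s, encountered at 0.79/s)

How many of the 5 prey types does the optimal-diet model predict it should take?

2

E/h in descending order: gnats 1.8, midges 0.945, mosquitoes 0.626, small moths 0.541, fruit flies 0.141 J/s. The optimal diet is the largest prefix of this list for which every included type satisfies E_i/h_i > R on the types above it.
Rate on top 1: 0.5214. midges: 0.945 > 0.5214 → include.
Rate on top 2: 0.7253. mosquitoes: 0.626 < 0.7253 → exclude; stop.
Optimal diet: gnats, midges — 2 of 5 types.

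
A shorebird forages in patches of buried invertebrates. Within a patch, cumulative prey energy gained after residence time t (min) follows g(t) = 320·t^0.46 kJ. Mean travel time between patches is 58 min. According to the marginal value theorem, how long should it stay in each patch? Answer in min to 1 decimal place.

Optimal t* satisfies g'(t*) = g(t*)/(T + t*).
g'(t) = 0.46·320·t^-0.54. Setting 0.46·320·t^-0.54 = 320·t^0.46/(58+t) gives 0.46(58+t) = t, so 0.54·t = 0.46×58.
t* = 0.46×58/0.54 = 49.41 min.

49.4 min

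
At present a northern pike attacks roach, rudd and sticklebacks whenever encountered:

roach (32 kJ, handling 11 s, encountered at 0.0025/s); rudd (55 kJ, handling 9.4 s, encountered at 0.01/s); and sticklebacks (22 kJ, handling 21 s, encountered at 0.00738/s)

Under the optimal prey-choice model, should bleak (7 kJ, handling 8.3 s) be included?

Yes

Current rate: (0.0025×32 + 0.01×55 + 0.00738×22)/(1 + 0.0025×11 + 0.01×9.4 + 0.00738×21) = 0.6207 kJ/s.
Profitability of bleak: 7/8.3 = 0.8434 kJ/s.
Since 0.8434 > R, including bleak increases the long-run rate.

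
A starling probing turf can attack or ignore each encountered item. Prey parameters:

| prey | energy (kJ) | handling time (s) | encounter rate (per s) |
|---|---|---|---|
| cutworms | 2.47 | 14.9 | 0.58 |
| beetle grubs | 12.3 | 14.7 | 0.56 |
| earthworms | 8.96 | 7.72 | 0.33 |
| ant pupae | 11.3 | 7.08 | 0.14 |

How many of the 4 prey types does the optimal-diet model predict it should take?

2

E/h in descending order: ant pupae 1.6, earthworms 1.16, beetle grubs 0.837, cutworms 0.166 kJ/s. The optimal diet is the largest prefix of this list for which every included type satisfies E_i/h_i > R on the types above it.
Rate on top 1: 0.7945. earthworms: 1.16 > 0.7945 → include.
Rate on top 2: 1. beetle grubs: 0.837 < 1 → exclude; stop.
Optimal diet: ant pupae, earthworms — 2 of 4 types.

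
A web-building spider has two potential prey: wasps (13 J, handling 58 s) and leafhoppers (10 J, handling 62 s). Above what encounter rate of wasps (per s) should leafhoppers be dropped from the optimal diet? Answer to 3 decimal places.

0.044 per s

Drop leafhoppers once their profitability E₂/h₂ falls below the rate achievable on wasps alone: E₂/h₂ = λE₁/(1 + λh₁).
Solve for λ: λE₁h₂ = E₂(1 + λh₁) → λ(E₁h₂ − E₂h₁) = E₂ → λ = E₂/(E₁h₂ − E₂h₁).
λ = 10/(13×62 − 10×58) = 10/226 = 0.04425 per s.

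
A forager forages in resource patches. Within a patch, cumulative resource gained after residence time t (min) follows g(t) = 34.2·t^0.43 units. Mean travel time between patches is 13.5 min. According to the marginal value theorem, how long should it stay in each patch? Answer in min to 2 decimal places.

10.18 min

Optimal t* satisfies g'(t*) = g(t*)/(T + t*).
g'(t) = 0.43·34.2·t^-0.57. Setting 0.43·34.2·t^-0.57 = 34.2·t^0.43/(13.5+t) gives 0.43(13.5+t) = t, so 0.57·t = 0.43×13.5.
t* = 0.43×13.5/0.57 = 10.18 min.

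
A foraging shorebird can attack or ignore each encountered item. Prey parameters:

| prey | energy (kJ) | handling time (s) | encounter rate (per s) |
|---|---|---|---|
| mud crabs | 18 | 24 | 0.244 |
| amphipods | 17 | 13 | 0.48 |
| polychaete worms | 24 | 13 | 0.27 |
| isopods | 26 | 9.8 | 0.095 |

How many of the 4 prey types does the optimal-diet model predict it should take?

2

Profitabilities (E/h, kJ/s): isopods 2.65, polychaete worms 1.85, amphipods 1.31, mud crabs 0.75. Add prey in this order while the next type's profitability exceeds the intake rate on those already taken.
Rate on top 1: 1.279. polychaete worms: 1.85 > 1.279 → include.
Rate on top 2: 1.645. amphipods: 1.31 < 1.645 → exclude; stop.
Optimal diet: isopods, polychaete worms — 2 of 4 types.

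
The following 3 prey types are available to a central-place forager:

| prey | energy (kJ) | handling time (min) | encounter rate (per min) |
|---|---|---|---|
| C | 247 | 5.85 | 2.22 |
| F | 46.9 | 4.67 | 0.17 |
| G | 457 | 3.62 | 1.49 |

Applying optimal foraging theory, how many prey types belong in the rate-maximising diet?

1

Rank by E/h (kJ/min): G 126, C 42.2, F 10. Include each in turn until the next type's E/h falls below the running intake rate.
Rate on top 1: 106.5. C: 42.2 < 106.5 → exclude; stop.
Optimal diet: G — 1 of 3 types.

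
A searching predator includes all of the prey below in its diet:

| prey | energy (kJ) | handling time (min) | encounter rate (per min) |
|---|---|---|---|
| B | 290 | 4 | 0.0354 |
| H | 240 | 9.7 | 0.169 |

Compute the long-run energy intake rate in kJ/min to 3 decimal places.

Energy encountered per unit search time: 0.0354×290 + 0.169×240 = 50.83 kJ/min.
Handling time per unit search time: 0.0354×4 + 0.169×9.7 = 1.781.
Rate = 50.83/(1 + 1.781) = 18.28 kJ/min.

18.277 kJ/min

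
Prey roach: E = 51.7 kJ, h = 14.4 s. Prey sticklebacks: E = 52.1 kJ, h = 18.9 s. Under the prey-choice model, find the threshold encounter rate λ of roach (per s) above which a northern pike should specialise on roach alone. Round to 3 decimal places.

0.230 per s

At the threshold, the rate on roach alone equals the profitability of sticklebacks: λ·51.7/(1 + λ·14.4) = 52.1/18.9 = 2.757.
Rearranging, λ(51.7 − 2.757×14.4) = 2.757, so λ = 2.757/12 = 0.2296 per s.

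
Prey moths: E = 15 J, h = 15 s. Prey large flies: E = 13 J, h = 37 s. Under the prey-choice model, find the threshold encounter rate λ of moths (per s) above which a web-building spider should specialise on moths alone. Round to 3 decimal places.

Drop large flies once their profitability E₂/h₂ falls below the rate achievable on moths alone: E₂/h₂ = λE₁/(1 + λh₁).
Solve for λ: λE₁h₂ = E₂(1 + λh₁) → λ(E₁h₂ − E₂h₁) = E₂ → λ = E₂/(E₁h₂ − E₂h₁).
λ = 13/(15×37 − 13×15) = 13/360 = 0.03611 per s.

0.036 per s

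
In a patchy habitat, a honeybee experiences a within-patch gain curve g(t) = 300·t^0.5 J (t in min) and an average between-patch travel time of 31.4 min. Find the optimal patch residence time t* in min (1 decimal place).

31.4 min

Optimal t* satisfies g'(t*) = g(t*)/(T + t*).
g'(t) = 0.5·300·t^-0.5. Setting 0.5·300·t^-0.5 = 300·t^0.5/(31.4+t) gives 0.5(31.4+t) = t, so 0.50·t = 0.5×31.4.
t* = 0.5×31.4/0.50 = 31.4 min.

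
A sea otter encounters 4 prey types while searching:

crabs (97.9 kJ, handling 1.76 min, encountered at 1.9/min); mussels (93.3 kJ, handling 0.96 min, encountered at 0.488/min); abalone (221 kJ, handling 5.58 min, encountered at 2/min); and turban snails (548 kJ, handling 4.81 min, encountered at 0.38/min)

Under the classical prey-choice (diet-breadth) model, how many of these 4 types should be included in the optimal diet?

E/h in descending order: turban snails 114, mussels 97.2, crabs 55.6, abalone 39.6 kJ/min. The optimal diet is the largest prefix of this list for which every included type satisfies E_i/h_i > R on the types above it.
Rate on top 1: 73.64. mussels: 97.2 > 73.64 → include.
Rate on top 2: 76.99. crabs: 55.6 < 76.99 → exclude; stop.
Optimal diet: turban snails, mussels — 2 of 4 types.

2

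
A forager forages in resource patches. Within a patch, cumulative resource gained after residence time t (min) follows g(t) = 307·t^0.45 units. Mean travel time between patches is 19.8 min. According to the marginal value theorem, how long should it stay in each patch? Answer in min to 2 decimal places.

By the marginal value theorem, leave when the instantaneous gain rate g'(t) equals the habitat-wide average g(t)/(T + t).
g'(t) = 0.45·307·t^-0.55. Setting 0.45·307·t^-0.55 = 307·t^0.45/(19.8+t) gives 0.45(19.8+t) = t, so 0.55·t = 0.45×19.8.
t* = 0.45×19.8/0.55 = 16.2 min.

16.20 min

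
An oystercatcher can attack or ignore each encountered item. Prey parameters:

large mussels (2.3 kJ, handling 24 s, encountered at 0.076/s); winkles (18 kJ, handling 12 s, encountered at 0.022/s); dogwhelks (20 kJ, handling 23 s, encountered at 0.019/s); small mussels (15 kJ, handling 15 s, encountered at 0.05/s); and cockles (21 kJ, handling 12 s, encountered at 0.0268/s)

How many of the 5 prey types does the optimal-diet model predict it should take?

Profitabilities (E/h, kJ/s): cockles 1.75, winkles 1.5, small mussels 1, dogwhelks 0.87, large mussels 0.0958. Add prey in this order while the next type's profitability exceeds the intake rate on those already taken.
Rate on top 1: 0.4258. winkles: 1.5 > 0.4258 → include.
Rate on top 2: 0.6047. small mussels: 1 > 0.6047 → include.
Rate on top 3: 0.7316. dogwhelks: 0.87 > 0.7316 → include.
Rate on top 4: 0.7534. large mussels: 0.0958 < 0.7534 → exclude; stop.
Optimal diet: cockles, winkles, small mussels, dogwhelks — 4 of 5 types.

4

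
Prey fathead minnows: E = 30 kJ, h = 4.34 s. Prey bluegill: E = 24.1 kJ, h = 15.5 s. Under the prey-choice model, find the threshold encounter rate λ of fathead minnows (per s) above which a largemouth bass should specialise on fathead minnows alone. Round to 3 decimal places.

Drop bluegill once their profitability E₂/h₂ falls below the rate achievable on fathead minnows alone: E₂/h₂ = λE₁/(1 + λh₁).
Solve for λ: λE₁h₂ = E₂(1 + λh₁) → λ(E₁h₂ − E₂h₁) = E₂ → λ = E₂/(E₁h₂ − E₂h₁).
λ = 24.1/(30×15.5 − 24.1×4.34) = 24.1/360.4 = 0.06687 per s.

0.067 per s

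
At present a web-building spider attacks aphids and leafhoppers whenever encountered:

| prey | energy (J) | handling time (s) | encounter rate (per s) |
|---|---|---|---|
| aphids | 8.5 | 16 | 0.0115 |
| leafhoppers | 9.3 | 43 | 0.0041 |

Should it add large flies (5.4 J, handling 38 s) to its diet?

Intake rate on the current diet: R = (0.0115×8.5 + 0.0041×9.3) / (1 + 0.0115×16 + 0.0041×43) = 0.1359/1.36 = 0.09989 J/s.
Profitability of large flies: 5.4/38 = 0.1421 J/s.
Since 0.1421 > R, including large flies increases the long-run rate.

Yes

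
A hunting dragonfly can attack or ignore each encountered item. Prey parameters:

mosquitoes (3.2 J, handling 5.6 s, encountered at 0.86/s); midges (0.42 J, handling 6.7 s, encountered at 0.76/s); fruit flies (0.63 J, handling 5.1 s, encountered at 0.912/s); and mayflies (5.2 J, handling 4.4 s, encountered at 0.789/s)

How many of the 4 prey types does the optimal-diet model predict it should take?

1

Rank by E/h (J/s): mayflies 1.18, mosquitoes 0.571, fruit flies 0.124, midges 0.0627. Include each in turn until the next type's E/h falls below the running intake rate.
Rate on top 1: 0.9175. mosquitoes: 0.571 < 0.9175 → exclude; stop.
Optimal diet: mayflies — 1 of 4 types.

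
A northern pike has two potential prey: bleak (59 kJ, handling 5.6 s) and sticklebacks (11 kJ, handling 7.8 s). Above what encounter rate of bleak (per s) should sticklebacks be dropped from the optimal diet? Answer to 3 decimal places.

0.028 per s

The zero-one rule: include sticklebacks iff E₂/h₂ > λE₁/(1+λh₁). Equality gives the switch point.
λE₁h₂ = E₂ + λE₂h₁ ⇒ λ = E₂/(E₁h₂ − E₂h₁) = 11/(460.2 − 61.6) = 0.0276 per s.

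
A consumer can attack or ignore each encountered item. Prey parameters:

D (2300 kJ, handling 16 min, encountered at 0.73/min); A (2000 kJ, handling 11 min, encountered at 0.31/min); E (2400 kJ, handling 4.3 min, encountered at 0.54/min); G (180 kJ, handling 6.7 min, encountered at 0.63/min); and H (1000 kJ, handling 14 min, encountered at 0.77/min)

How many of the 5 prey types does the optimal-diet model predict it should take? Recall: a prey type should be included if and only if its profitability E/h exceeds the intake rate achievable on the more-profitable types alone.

Rank by E/h (kJ/min): E 558, A 182, D 144, H 71.4, G 26.9. Include each in turn until the next type's E/h falls below the running intake rate.
Rate on top 1: 390.1. A: 182 < 390.1 → exclude; stop.
Optimal diet: E — 1 of 5 types.

1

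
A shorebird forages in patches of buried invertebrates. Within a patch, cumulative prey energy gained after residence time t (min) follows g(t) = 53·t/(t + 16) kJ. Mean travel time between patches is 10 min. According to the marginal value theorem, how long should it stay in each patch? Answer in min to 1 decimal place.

Maximise g(t)/(T+t): set derivative to zero → g'(t)(T+t) = g(t).
g'(t) = 53·16/(t + 16)². Setting 53·16/(t+16)² = 53t/[(t+16)(10+t)] gives 16(10+t) = t(t+16), so t² = 16×10 = 160.
t* = √160 = 12.65 min.

12.6 min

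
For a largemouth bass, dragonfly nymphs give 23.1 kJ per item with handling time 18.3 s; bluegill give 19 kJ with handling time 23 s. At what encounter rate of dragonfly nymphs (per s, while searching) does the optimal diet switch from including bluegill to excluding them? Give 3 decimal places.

0.103 per s

Drop bluegill once their profitability E₂/h₂ falls below the rate achievable on dragonfly nymphs alone: E₂/h₂ = λE₁/(1 + λh₁).
Solve for λ: λE₁h₂ = E₂(1 + λh₁) → λ(E₁h₂ − E₂h₁) = E₂ → λ = E₂/(E₁h₂ − E₂h₁).
λ = 19/(23.1×23 − 19×18.3) = 19/183.6 = 0.1035 per s.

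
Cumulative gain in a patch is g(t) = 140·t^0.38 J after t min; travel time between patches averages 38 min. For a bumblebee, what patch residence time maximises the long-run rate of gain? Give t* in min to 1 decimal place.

By the marginal value theorem, leave when the instantaneous gain rate g'(t) equals the habitat-wide average g(t)/(T + t).
g'(t) = 0.38·140·t^-0.62. Setting 0.38·140·t^-0.62 = 140·t^0.38/(38+t) gives 0.38(38+t) = t, so 0.62·t = 0.38×38.
t* = 0.38×38/0.62 = 23.29 min.

23.3 min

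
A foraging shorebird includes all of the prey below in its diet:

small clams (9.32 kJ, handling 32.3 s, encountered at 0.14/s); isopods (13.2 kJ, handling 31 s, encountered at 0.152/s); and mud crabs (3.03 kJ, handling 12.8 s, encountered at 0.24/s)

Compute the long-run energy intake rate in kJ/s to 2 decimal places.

0.30 kJ/s

R = (0.14×9.32 + 0.152×13.2 + 0.24×3.03) / (1 + 0.14×32.3 + 0.152×31 + 0.24×12.8) = 4.038/13.31 = 0.3035 kJ/s.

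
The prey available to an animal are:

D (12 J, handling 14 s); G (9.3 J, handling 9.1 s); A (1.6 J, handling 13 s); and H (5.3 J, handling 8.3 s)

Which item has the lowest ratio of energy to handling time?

Profitability E/h (J/s): D = 12/14 = 0.857, G = 9.3/9.1 = 1.02, A = 1.6/13 = 0.123, H = 5.3/8.3 = 0.639.
Ranked: G > D > H > A.

A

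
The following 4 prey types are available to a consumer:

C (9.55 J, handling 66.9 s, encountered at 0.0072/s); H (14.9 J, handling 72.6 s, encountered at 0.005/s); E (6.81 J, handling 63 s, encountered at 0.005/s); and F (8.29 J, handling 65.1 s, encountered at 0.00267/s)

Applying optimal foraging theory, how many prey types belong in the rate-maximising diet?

4

Profitabilities (E/h, J/s): H 0.205, C 0.143, F 0.127, E 0.108. Add prey in this order while the next type's profitability exceeds the intake rate on those already taken.
Rate on top 1: 0.05466. C: 0.143 > 0.05466 → include.
Rate on top 2: 0.07766. F: 0.127 > 0.07766 → include.
Rate on top 3: 0.08194. E: 0.108 > 0.08194 → include.
Optimal diet: H, C, F, E — 4 of 4 types.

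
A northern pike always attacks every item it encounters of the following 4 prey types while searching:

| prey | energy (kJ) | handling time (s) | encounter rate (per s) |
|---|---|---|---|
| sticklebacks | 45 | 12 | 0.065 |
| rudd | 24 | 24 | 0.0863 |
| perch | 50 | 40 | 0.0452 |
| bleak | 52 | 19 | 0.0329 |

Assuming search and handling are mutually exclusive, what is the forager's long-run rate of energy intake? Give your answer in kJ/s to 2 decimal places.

1.43 kJ/s

R = (0.065×45 + 0.0863×24 + 0.0452×50 + 0.0329×52) / (1 + 0.065×12 + 0.0863×24 + 0.0452×40 + 0.0329×19) = 8.967/6.284 = 1.427 kJ/s.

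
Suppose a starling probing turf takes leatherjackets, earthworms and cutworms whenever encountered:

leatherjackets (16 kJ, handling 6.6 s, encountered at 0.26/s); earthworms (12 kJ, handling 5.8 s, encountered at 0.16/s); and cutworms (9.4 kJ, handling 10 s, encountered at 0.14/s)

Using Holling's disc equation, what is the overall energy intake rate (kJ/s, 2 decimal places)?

R = Σλ_iE_i / (1 + Σλ_ih_i)
Numerator: 0.26×16 + 0.16×12 + 0.14×9.4 = 7.396
Denominator: 1 + 0.26×6.6 + 0.16×5.8 + 0.14×10 = 5.044
R = 7.396/5.044 = 1.466 kJ/s

1.47 kJ/s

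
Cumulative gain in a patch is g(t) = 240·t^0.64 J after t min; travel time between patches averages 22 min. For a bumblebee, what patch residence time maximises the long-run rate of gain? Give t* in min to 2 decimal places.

39.11 min

Maximise g(t)/(T+t): set derivative to zero → g'(t)(T+t) = g(t).
g'(t) = 0.64·240·t^-0.36. Setting 0.64·240·t^-0.36 = 240·t^0.64/(22+t) gives 0.64(22+t) = t, so 0.36·t = 0.64×22.
t* = 0.64×22/0.36 = 39.11 min.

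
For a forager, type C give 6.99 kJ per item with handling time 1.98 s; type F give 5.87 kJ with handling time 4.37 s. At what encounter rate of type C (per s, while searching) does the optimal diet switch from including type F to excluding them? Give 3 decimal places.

0.310 per s

Drop type F once their profitability E₂/h₂ falls below the rate achievable on type C alone: E₂/h₂ = λE₁/(1 + λh₁).
Solve for λ: λE₁h₂ = E₂(1 + λh₁) → λ(E₁h₂ − E₂h₁) = E₂ → λ = E₂/(E₁h₂ − E₂h₁).
λ = 5.87/(6.99×4.37 − 5.87×1.98) = 5.87/18.92 = 0.3102 per s.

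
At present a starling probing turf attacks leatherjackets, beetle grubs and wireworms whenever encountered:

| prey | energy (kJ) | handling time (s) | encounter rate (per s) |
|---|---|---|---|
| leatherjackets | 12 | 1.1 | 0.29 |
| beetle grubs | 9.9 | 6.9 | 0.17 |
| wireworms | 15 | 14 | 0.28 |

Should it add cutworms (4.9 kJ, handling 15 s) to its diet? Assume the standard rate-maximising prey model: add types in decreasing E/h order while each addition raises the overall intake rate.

No

Current rate: (0.29×12 + 0.17×9.9 + 0.28×15)/(1 + 0.29×1.1 + 0.17×6.9 + 0.28×14) = 1.46 kJ/s.
cutworms: E/h = 4.9/15 = 0.3267 kJ/s.
Since 0.3267 < R, time spent handling cutworms is better spent searching.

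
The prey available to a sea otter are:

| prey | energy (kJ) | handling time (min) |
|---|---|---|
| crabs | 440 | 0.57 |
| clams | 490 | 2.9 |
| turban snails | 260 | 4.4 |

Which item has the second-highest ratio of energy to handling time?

Profitability E/h (kJ/min): crabs = 440/0.57 = 772, clams = 490/2.9 = 169, turban snails = 260/4.4 = 59.1.
Ranked: crabs > clams > turban snails.

clams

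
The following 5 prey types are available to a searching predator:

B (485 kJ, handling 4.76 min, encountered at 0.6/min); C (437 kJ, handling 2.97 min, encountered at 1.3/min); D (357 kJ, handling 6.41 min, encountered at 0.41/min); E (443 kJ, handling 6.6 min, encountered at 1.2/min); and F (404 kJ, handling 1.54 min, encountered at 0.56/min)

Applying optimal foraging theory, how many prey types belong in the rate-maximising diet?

2

Profitabilities (E/h, kJ/min): F 262, C 147, B 102, E 67.1, D 55.7. Add prey in this order while the next type's profitability exceeds the intake rate on those already taken.
Rate on top 1: 121.5. C: 147 > 121.5 → include.
Rate on top 2: 138.8. B: 102 < 138.8 → exclude; stop.
Optimal diet: F, C — 2 of 5 types.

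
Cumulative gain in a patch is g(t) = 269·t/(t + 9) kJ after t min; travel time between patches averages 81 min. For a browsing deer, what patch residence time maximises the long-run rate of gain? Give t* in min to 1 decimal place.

By the marginal value theorem, leave when the instantaneous gain rate g'(t) equals the habitat-wide average g(t)/(T + t).
g'(t) = 269·9/(t + 9)². Setting 269·9/(t+9)² = 269t/[(t+9)(81+t)] gives 9(81+t) = t(t+9), so t² = 9×81 = 729.
t* = √729 = 27 min.

27.0 min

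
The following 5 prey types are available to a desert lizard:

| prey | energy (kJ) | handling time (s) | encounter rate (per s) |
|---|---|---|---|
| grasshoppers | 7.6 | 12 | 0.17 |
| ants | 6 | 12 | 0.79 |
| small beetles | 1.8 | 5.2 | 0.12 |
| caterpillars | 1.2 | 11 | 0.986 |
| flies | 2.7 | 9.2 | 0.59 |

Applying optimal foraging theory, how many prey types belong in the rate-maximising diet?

2

Rank by E/h (kJ/s): grasshoppers 0.633, ants 0.5, small beetles 0.346, flies 0.293, caterpillars 0.109. Include each in turn until the next type's E/h falls below the running intake rate.
Rate on top 1: 0.425. ants: 0.5 > 0.425 → include.
Rate on top 2: 0.4818. small beetles: 0.346 < 0.4818 → exclude; stop.
Optimal diet: grasshoppers, ants — 2 of 5 types.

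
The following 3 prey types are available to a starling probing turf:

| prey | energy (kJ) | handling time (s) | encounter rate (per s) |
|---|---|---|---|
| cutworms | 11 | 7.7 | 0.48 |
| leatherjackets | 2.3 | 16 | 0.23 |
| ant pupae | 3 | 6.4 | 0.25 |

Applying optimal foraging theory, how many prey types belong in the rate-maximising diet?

E/h in descending order: cutworms 1.43, ant pupae 0.469, leatherjackets 0.144 kJ/s. The optimal diet is the largest prefix of this list for which every included type satisfies E_i/h_i > R on the types above it.
Rate on top 1: 1.124. ant pupae: 0.469 < 1.124 → exclude; stop.
Optimal diet: cutworms — 1 of 3 types.

1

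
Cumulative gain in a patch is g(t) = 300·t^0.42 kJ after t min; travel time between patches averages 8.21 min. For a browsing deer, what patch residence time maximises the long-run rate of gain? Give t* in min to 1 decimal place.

Optimal t* satisfies g'(t*) = g(t*)/(T + t*).
g'(t) = 0.42·300·t^-0.58. Setting 0.42·300·t^-0.58 = 300·t^0.42/(8.21+t) gives 0.42(8.21+t) = t, so 0.58·t = 0.42×8.21.
t* = 0.42×8.21/0.58 = 5.945 min.

5.9 min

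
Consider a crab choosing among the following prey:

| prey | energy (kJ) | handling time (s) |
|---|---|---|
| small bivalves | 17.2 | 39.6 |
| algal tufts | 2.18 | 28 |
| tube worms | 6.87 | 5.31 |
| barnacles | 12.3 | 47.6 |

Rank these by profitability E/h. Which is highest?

tube worms

Profitability E/h (kJ/s): small bivalves = 17.2/39.6 = 0.434, algal tufts = 2.18/28 = 0.0779, tube worms = 6.87/5.31 = 1.29, barnacles = 12.3/47.6 = 0.258.
Ranked: tube worms > small bivalves > barnacles > algal tufts.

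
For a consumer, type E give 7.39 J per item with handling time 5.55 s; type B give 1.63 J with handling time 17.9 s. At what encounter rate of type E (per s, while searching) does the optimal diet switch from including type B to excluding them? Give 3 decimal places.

0.013 per s

At the threshold, the rate on type E alone equals the profitability of type B: λ·7.39/(1 + λ·5.55) = 1.63/17.9 = 0.09106.
Rearranging, λ(7.39 − 0.09106×5.55) = 0.09106, so λ = 0.09106/6.885 = 0.01323 per s.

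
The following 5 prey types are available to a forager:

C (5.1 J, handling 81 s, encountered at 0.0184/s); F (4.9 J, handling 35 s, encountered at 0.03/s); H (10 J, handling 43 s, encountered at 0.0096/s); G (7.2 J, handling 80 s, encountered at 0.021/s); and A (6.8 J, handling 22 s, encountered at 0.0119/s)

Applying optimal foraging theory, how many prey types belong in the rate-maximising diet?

3

Profitabilities (E/h, J/s): A 0.309, H 0.233, F 0.14, G 0.09, C 0.063. Add prey in this order while the next type's profitability exceeds the intake rate on those already taken.
Rate on top 1: 0.06413. H: 0.233 > 0.06413 → include.
Rate on top 2: 0.1056. F: 0.14 > 0.1056 → include.
Rate on top 3: 0.1189. G: 0.09 < 0.1189 → exclude; stop.
Optimal diet: A, H, F — 3 of 5 types.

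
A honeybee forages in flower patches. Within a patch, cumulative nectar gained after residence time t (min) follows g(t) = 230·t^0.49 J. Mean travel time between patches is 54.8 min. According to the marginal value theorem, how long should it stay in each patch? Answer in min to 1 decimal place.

52.7 min

Maximise g(t)/(T+t): set derivative to zero → g'(t)(T+t) = g(t).
g'(t) = 0.49·230·t^-0.51. Setting 0.49·230·t^-0.51 = 230·t^0.49/(54.8+t) gives 0.49(54.8+t) = t, so 0.51·t = 0.49×54.8.
t* = 0.49×54.8/0.51 = 52.65 min.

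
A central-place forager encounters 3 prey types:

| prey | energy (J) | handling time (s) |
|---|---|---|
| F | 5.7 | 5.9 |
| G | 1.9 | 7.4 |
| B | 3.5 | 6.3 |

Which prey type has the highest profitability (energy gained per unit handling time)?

F

Profitability E/h (J/s): F = 5.7/5.9 = 0.966, G = 1.9/7.4 = 0.257, B = 3.5/6.3 = 0.556.
Ranked: F > B > G.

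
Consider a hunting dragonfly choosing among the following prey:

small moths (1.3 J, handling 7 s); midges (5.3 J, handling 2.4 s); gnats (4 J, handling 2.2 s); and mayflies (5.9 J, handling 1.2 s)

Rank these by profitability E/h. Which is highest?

mayflies

In descending order of E/h:
mayflies: 5.9/1.2 = 4.92 J/s
midges: 5.3/2.4 = 2.21 J/s
gnats: 4/2.2 = 1.82 J/s
small moths: 1.3/7 = 0.186 J/s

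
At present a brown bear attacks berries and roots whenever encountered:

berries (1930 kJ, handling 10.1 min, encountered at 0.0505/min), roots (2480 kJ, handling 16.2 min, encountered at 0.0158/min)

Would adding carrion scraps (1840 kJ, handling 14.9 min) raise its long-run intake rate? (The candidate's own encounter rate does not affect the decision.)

On berries and roots alone, R = ΣλE/(1+Σλh) = 136.6/1.766 = 77.38 kJ/min.
carrion scraps: E/h = 1840/14.9 = 123.5 kJ/min.
Since 123.5 > R, including carrion scraps increases the long-run rate.

Yes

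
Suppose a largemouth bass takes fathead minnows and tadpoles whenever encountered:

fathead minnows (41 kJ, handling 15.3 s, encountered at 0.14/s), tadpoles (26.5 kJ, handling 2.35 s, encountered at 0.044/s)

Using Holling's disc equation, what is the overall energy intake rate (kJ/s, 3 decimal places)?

2.128 kJ/s

R = (0.14×41 + 0.044×26.5) / (1 + 0.14×15.3 + 0.044×2.35) = 6.906/3.245 = 2.128 kJ/s.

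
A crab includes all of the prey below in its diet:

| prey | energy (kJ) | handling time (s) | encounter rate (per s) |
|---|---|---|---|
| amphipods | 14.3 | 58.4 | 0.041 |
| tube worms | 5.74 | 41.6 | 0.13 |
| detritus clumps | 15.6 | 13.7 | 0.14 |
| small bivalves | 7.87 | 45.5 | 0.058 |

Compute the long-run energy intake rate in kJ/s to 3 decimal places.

R = Σλ_iE_i / (1 + Σλ_ih_i)
Numerator: 0.041×14.3 + 0.13×5.74 + 0.14×15.6 + 0.058×7.87 = 3.973
Denominator: 1 + 0.041×58.4 + 0.13×41.6 + 0.14×13.7 + 0.058×45.5 = 13.36
R = 3.973/13.36 = 0.2974 kJ/s

0.297 kJ/s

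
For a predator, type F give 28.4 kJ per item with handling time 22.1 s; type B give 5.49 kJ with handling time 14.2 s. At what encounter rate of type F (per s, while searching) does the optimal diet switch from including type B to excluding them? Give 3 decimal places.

0.019 per s

At the threshold, the rate on type F alone equals the profitability of type B: λ·28.4/(1 + λ·22.1) = 5.49/14.2 = 0.3866.
Rearranging, λ(28.4 − 0.3866×22.1) = 0.3866, so λ = 0.3866/19.86 = 0.01947 per s.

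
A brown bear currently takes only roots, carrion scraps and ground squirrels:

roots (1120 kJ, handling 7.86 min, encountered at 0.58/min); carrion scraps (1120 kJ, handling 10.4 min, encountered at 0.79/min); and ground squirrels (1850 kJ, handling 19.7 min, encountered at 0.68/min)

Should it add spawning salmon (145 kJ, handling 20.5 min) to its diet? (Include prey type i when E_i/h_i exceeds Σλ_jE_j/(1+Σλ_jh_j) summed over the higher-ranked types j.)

On roots, carrion scraps and ground squirrels alone, R = ΣλE/(1+Σλh) = 2792/27.17 = 102.8 kJ/min.
Profitability of spawning salmon: 145/20.5 = 7.073 kJ/min.
Since 7.073 < R, time spent handling spawning salmon is better spent searching.

No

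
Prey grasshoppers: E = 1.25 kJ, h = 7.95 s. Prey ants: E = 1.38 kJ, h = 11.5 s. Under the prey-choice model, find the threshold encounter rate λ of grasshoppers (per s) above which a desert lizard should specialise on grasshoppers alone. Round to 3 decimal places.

0.405 per s

At the threshold, the rate on grasshoppers alone equals the profitability of ants: λ·1.25/(1 + λ·7.95) = 1.38/11.5 = 0.12.
Rearranging, λ(1.25 − 0.12×7.95) = 0.12, so λ = 0.12/0.296 = 0.4054 per s.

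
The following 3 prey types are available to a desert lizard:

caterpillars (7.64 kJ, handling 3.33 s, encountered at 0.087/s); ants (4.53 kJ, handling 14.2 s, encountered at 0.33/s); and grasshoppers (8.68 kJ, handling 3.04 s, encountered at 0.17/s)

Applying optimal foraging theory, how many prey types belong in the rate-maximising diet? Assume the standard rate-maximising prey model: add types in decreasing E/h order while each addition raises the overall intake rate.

2

E/h in descending order: grasshoppers 2.86, caterpillars 2.29, ants 0.319 kJ/s. The optimal diet is the largest prefix of this list for which every included type satisfies E_i/h_i > R on the types above it.
Rate on top 1: 0.9728. caterpillars: 2.29 > 0.9728 → include.
Rate on top 2: 1.185. ants: 0.319 < 1.185 → exclude; stop.
Optimal diet: grasshoppers, caterpillars — 2 of 3 types.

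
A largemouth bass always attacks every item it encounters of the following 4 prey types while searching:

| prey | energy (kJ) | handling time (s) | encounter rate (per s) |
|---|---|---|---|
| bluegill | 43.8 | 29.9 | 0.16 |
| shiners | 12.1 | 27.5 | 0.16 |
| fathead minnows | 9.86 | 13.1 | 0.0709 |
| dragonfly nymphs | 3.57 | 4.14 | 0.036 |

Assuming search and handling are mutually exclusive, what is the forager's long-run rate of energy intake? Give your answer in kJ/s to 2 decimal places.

0.87 kJ/s

Energy encountered per unit search time: 0.16×43.8 + 0.16×12.1 + 0.0709×9.86 + 0.036×3.57 = 9.772 kJ/s.
Handling time per unit search time: 0.16×29.9 + 0.16×27.5 + 0.0709×13.1 + 0.036×4.14 = 10.26.
Rate = 9.772/(1 + 10.26) = 0.8677 kJ/s.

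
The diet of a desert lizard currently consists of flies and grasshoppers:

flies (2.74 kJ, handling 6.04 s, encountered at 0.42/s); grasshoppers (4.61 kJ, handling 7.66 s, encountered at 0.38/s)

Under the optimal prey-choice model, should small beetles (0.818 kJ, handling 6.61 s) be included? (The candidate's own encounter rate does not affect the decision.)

No

Current rate: (0.42×2.74 + 0.38×4.61)/(1 + 0.42×6.04 + 0.38×7.66) = 0.4502 kJ/s.
Profitability of small beetles: 0.818/6.61 = 0.1238 kJ/s.
Since 0.1238 < R, time spent handling small beetles is better spent searching.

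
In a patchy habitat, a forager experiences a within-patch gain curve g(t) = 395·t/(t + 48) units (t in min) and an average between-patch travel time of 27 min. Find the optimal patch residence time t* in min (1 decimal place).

36.0 min

Maximise g(t)/(T+t): set derivative to zero → g'(t)(T+t) = g(t).
g'(t) = 395·48/(t + 48)². Setting 395·48/(t+48)² = 395t/[(t+48)(27+t)] gives 48(27+t) = t(t+48), so t² = 48×27 = 1296.
t* = √1296 = 36 min.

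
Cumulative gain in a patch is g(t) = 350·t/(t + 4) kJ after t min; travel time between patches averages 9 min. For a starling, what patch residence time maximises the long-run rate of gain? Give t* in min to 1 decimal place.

Optimal t* satisfies g'(t*) = g(t*)/(T + t*).
g'(t) = 350·4/(t + 4)². Setting 350·4/(t+4)² = 350t/[(t+4)(9+t)] gives 4(9+t) = t(t+4), so t² = 4×9 = 36.
t* = √36 = 6 min.

6.0 min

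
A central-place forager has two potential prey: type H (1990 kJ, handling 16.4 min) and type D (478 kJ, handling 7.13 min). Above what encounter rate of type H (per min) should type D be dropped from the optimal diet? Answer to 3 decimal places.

The zero-one rule: include type D iff E₂/h₂ > λE₁/(1+λh₁). Equality gives the switch point.
λE₁h₂ = E₂ + λE₂h₁ ⇒ λ = E₂/(E₁h₂ − E₂h₁) = 478/(1.419e+04 − 7839) = 0.07528 per min.

0.075 per min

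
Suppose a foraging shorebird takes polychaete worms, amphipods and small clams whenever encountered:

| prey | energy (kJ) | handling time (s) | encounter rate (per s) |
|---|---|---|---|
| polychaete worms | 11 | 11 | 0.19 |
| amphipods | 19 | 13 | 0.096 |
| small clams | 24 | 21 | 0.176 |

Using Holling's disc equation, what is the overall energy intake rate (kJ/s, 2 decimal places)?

1.01 kJ/s

R = (0.19×11 + 0.096×19 + 0.176×24) / (1 + 0.19×11 + 0.096×13 + 0.176×21) = 8.138/8.034 = 1.013 kJ/s.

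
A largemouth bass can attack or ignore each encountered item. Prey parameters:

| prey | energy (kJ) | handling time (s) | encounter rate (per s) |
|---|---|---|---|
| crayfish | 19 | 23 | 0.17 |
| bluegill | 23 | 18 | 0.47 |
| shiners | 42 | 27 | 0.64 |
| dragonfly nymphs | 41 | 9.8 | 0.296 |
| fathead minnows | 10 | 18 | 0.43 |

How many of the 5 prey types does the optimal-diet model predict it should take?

Rank by E/h (kJ/s): dragonfly nymphs 4.18, shiners 1.56, bluegill 1.28, crayfish 0.826, fathead minnows 0.556. Include each in turn until the next type's E/h falls below the running intake rate.
Rate on top 1: 3.111. shiners: 1.56 < 3.111 → exclude; stop.
Optimal diet: dragonfly nymphs — 1 of 5 types.

1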